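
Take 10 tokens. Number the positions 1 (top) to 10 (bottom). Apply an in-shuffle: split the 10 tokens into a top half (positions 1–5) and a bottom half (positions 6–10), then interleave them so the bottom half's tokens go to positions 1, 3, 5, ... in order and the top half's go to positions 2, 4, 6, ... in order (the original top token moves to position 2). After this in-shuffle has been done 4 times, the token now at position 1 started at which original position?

Work backwards from position 1, undoing one in-shuffle at a time:
1 ← 6 ← 3 ← 7 ← 9
So the token now at position 1 started at position 9.

9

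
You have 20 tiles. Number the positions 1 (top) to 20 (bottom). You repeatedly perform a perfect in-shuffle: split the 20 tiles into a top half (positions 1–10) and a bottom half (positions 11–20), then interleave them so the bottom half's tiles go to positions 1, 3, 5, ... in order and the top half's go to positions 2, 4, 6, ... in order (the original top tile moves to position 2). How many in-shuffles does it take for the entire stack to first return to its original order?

6

The in-shuffle permutes the 20 positions with cycle lengths [2, 3, 3, 6, 6].
Every tile is home exactly when every cycle has completed a whole number of laps, i.e. after lcm(2, 3, 6) = 6 in-shuffles.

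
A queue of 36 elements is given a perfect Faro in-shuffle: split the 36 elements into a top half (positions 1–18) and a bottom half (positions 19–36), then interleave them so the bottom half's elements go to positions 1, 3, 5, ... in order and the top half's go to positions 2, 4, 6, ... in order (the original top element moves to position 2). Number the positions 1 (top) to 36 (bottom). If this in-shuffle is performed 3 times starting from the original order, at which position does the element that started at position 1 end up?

Track the element's position through each in-shuffle:
1 → 2 → 4 → 8

8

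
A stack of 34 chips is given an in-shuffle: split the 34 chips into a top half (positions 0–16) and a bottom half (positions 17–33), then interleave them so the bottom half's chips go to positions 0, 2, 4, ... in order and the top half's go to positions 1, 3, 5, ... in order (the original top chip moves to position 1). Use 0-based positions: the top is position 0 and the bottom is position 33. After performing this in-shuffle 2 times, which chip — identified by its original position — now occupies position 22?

31

Work backwards from position 22, undoing one in-shuffle at a time:
22 ← 28 ← 31
So the chip now at position 22 started at position 31.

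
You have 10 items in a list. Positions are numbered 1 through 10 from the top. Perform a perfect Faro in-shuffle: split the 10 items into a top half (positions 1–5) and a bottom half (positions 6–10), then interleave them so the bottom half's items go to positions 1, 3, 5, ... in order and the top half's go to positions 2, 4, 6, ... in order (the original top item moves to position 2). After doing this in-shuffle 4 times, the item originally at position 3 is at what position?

Track the item's position through each in-shuffle:
3 → 6 → 1 → 2 → 4

4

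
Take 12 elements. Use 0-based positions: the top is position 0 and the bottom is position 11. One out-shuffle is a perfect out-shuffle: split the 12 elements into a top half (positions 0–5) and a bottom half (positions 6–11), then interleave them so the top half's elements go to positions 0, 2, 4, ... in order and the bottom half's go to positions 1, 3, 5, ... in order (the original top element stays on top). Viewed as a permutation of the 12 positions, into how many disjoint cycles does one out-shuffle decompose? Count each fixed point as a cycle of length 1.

Trace each unvisited position around until it returns:
(0) (1 2 4 8 5 10 9 7 3 6) (11)
3 cycles in total.

3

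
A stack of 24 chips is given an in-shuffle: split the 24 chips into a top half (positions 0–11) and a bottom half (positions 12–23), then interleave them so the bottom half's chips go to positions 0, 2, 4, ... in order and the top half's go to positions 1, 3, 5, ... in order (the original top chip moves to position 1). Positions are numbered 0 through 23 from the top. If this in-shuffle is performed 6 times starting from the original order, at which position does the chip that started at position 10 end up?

Track the chip's position through each in-shuffle:
10 → 21 → 18 → 12 → 0 → 1 → 3

3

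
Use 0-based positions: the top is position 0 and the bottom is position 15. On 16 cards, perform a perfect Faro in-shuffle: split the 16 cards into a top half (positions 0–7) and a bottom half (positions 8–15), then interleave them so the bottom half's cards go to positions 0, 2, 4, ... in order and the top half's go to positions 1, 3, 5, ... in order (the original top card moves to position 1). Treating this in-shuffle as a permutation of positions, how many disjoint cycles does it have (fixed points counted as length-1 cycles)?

2

Trace each unvisited position around until it returns:
(0 1 3 7 15 14 12 8) (2 5 11 6 13 10 4 9)
2 cycles in total.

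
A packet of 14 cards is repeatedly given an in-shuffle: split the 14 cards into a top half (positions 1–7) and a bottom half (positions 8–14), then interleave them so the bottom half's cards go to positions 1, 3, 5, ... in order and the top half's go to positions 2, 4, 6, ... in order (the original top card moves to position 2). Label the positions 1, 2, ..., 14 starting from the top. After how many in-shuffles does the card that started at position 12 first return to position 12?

Follow position 12 under repeated in-shuffles:
12 → 9 → 3 → 6 → 12
It first returns after 4 in-shuffles.

4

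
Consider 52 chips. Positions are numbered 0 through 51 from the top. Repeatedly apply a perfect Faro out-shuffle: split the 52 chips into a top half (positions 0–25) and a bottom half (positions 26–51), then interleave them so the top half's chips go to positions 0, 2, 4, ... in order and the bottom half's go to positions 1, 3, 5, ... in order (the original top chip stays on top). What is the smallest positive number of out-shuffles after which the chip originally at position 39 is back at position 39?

Follow position 39 under repeated out-shuffles:
39 → 27 → 3 → 6 → 12 → 24 → 48 → 45 → 39
It first returns after 8 out-shuffles.

8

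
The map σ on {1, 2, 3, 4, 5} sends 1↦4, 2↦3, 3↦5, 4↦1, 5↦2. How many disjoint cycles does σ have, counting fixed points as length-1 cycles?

Cycle decomposition: (1 4) (2 3 5).
2 cycles.

2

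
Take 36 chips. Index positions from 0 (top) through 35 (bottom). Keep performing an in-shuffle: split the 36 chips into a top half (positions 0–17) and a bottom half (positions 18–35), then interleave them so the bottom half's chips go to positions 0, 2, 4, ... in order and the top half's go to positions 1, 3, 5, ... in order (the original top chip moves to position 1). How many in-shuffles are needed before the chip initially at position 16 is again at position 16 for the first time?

36

Follow position 16 under repeated in-shuffles:
16 → 33 → 30 → 24 → 12 → 25 → 14 → 29 → ... → 16 (length 36)
It first returns after 36 in-shuffles.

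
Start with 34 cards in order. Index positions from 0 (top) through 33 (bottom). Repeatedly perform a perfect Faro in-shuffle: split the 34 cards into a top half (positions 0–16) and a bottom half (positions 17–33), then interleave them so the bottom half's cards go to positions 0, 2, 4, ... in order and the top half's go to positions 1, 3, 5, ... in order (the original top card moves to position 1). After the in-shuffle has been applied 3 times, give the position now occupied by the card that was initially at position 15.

22

Track the card's position through each in-shuffle:
15 → 31 → 28 → 22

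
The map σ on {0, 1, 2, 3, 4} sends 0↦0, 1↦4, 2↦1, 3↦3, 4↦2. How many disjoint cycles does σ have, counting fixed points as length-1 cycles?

3

Cycle decomposition: (0) (1 4 2) (3).
3 cycles.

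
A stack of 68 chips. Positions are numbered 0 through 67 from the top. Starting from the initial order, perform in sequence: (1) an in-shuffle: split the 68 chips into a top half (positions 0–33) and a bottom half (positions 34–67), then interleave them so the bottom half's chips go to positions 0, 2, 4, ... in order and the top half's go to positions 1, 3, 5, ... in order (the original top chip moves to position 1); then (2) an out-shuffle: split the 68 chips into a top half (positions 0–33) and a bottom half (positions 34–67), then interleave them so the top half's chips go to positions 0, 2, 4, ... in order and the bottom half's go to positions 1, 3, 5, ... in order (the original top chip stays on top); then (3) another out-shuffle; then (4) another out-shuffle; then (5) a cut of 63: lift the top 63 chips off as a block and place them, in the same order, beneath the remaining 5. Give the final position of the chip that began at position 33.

Track the chip from position 33 forward through each operation:
  after op 1 (in-shuffle): 33 → 67
  after op 2 (out-shuffle): 67 → 67
  after op 3 (out-shuffle): 67 → 67
  after op 4 (out-shuffle): 67 → 67
  after op 5 (cut 63): 67 → 4

4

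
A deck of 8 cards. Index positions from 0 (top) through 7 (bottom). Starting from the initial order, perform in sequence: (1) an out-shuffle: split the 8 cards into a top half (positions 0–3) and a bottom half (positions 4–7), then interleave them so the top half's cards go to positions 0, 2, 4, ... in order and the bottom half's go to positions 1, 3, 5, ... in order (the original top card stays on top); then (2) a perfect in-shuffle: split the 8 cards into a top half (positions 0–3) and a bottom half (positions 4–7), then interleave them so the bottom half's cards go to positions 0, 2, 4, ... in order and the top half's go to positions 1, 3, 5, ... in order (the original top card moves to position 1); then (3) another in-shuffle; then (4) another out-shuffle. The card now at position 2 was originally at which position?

Undo the operations in reverse order, starting from position 2:
  undo op 4 (out-shuffle, from top half): 2 ← 1
  undo op 3 (in-shuffle, from top half): 1 ← 0
  undo op 2 (in-shuffle, from bottom half): 0 ← 4
  undo op 1 (out-shuffle, from top half): 4 ← 2
So the card at position 2 came from original position 2.

2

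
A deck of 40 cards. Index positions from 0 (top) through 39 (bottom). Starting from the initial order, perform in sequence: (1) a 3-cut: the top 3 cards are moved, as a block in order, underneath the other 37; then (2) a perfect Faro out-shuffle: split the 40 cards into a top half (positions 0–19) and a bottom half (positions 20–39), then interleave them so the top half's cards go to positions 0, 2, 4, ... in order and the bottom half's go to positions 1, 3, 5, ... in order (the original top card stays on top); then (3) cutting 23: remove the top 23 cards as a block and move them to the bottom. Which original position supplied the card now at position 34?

31

Undo the operations in reverse order, starting from position 34:
  undo op 3 (cut 23): 34 ← 17
  undo op 2 (out-shuffle, from bottom half): 17 ← 28
  undo op 1 (cut 3): 28 ← 31
So the card at position 34 came from original position 31.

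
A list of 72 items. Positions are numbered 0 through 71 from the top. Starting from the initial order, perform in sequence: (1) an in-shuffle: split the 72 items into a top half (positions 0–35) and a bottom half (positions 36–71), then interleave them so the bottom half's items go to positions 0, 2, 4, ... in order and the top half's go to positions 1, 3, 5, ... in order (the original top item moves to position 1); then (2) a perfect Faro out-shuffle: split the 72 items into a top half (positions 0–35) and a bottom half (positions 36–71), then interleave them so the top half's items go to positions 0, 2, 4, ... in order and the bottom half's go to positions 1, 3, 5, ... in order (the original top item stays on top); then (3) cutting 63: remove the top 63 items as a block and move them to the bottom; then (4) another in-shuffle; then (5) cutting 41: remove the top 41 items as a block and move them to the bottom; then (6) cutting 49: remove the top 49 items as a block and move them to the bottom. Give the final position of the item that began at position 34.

Track the item from position 34 forward through each operation:
  after op 1 (in-shuffle): 34 → 69
  after op 2 (out-shuffle): 69 → 67
  after op 3 (cut 63): 67 → 4
  after op 4 (in-shuffle): 4 → 9
  after op 5 (cut 41): 9 → 40
  after op 6 (cut 49): 40 → 63

63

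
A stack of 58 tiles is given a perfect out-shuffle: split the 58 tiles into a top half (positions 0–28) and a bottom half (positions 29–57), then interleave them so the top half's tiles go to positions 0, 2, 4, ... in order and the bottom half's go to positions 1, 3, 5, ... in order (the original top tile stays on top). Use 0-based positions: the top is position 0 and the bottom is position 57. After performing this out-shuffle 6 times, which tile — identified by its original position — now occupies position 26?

Work backwards from position 26, undoing one out-shuffle at a time:
26 ← 13 ← 35 ← 46 ← 23 ← 40 ← 20
So the tile now at position 26 started at position 20.

20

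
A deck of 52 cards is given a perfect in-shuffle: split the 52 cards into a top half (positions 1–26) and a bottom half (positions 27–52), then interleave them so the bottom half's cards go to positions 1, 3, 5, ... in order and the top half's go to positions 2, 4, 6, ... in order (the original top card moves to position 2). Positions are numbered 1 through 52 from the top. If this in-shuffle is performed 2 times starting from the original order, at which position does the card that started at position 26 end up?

Track the card's position through each in-shuffle:
26 → 52 → 51

51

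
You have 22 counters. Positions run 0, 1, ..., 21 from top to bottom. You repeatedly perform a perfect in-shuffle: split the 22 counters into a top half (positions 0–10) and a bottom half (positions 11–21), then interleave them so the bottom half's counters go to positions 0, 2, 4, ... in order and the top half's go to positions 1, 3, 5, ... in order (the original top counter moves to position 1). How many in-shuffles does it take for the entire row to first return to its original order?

11

The in-shuffle permutes the 22 positions with cycle lengths [11, 11].
Every counter is home exactly when every cycle has completed a whole number of laps, i.e. after lcm(11) = 11 in-shuffles.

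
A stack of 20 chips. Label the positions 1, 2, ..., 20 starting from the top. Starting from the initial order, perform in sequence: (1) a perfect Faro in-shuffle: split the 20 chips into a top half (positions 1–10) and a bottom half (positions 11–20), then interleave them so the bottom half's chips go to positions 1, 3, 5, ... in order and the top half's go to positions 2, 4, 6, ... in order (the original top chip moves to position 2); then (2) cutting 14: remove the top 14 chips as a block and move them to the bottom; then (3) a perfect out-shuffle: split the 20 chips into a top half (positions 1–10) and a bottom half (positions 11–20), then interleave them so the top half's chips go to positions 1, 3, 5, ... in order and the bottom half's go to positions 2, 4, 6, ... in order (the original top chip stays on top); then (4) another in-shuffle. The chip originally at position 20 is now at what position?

18

Track the chip from position 20 forward through each operation:
  after op 1 (in-shuffle): 20 → 19
  after op 2 (cut 14): 19 → 5
  after op 3 (out-shuffle): 5 → 9
  after op 4 (in-shuffle): 9 → 18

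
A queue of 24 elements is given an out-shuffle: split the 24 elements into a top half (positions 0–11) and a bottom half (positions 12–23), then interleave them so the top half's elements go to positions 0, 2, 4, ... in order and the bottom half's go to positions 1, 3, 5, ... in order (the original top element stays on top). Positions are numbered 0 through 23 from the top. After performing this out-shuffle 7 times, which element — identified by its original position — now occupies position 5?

11

Work backwards from position 5, undoing one out-shuffle at a time:
5 ← 14 ← 7 ← 15 ← 19 ← 21 ← 22 ← 11
So the element now at position 5 started at position 11.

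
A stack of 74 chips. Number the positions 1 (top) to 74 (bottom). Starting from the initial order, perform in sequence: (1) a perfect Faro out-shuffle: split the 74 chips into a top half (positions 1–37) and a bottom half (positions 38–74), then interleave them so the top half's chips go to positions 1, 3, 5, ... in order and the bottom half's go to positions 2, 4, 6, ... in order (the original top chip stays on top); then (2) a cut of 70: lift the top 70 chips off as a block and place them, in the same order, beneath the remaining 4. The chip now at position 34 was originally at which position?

Undo the operations in reverse order, starting from position 34:
  undo op 2 (cut 70): 34 ← 30
  undo op 1 (out-shuffle, from bottom half): 30 ← 52
So the chip at position 34 came from original position 52.

52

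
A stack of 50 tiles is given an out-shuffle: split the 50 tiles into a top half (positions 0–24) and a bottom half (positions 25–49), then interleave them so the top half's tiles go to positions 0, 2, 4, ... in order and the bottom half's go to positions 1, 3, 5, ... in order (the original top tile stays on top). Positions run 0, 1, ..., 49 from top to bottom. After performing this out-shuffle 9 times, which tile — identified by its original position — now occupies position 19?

Work backwards from position 19, undoing one out-shuffle at a time:
19 ← 34 ← 17 ← 33 ← 41 ← 45 ← 47 ← 48 ← 24 ← 12
So the tile now at position 19 started at position 12.

12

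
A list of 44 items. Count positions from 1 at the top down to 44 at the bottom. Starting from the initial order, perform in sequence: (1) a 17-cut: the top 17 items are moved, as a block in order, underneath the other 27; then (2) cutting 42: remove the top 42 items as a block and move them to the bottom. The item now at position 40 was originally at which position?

Undo the operations in reverse order, starting from position 40:
  undo op 2 (cut 42): 40 ← 38
  undo op 1 (cut 17): 38 ← 11
So the item at position 40 came from original position 11.

11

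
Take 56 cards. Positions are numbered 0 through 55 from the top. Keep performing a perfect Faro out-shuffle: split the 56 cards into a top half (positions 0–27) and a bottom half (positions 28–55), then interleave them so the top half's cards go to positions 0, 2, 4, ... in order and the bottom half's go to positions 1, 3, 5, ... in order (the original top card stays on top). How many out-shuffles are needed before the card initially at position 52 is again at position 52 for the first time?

20

Follow position 52 under repeated out-shuffles:
52 → 49 → 43 → 31 → 7 → 14 → 28 → 1 → 2 → 4 → 8 → 16 → 32 → 9 → 18 → 36 → 17 → 34 → 13 → 26 → 52
It first returns after 20 out-shuffles.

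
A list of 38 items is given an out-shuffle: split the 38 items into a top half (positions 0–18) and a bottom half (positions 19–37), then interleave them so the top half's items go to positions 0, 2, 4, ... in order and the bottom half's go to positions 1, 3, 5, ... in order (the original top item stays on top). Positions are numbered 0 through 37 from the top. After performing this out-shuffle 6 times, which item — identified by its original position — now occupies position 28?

Work backwards from position 28, undoing one out-shuffle at a time:
28 ← 14 ← 7 ← 22 ← 11 ← 24 ← 12
So the item now at position 28 started at position 12.

12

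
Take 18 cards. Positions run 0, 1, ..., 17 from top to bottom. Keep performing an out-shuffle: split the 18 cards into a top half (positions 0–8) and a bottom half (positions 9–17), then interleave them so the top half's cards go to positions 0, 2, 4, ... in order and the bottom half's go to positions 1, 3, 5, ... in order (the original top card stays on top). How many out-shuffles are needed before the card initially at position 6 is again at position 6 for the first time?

Follow position 6 under repeated out-shuffles:
6 → 12 → 7 → 14 → 11 → 5 → 10 → 3 → 6
It first returns after 8 out-shuffles.

8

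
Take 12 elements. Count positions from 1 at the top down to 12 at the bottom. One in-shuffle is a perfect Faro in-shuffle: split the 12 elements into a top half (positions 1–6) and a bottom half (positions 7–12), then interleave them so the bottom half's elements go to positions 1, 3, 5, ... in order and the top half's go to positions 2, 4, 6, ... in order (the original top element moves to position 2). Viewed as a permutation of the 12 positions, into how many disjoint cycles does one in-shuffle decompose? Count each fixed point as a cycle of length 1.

1

Trace each unvisited position around until it returns:
(1 2 4 8 3 6 ... len 12)
1 cycle in total.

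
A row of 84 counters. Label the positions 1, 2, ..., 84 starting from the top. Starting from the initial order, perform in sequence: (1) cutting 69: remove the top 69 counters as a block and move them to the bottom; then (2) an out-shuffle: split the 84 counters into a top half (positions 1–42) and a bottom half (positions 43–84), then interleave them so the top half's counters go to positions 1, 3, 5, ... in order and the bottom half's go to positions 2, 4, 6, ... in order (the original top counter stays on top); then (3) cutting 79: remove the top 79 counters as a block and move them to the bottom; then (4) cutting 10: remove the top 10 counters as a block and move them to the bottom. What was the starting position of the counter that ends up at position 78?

Undo the operations in reverse order, starting from position 78:
  undo op 4 (cut 10): 78 ← 4
  undo op 3 (cut 79): 4 ← 83
  undo op 2 (out-shuffle, from top half): 83 ← 42
  undo op 1 (cut 69): 42 ← 27
So the counter at position 78 came from original position 27.

27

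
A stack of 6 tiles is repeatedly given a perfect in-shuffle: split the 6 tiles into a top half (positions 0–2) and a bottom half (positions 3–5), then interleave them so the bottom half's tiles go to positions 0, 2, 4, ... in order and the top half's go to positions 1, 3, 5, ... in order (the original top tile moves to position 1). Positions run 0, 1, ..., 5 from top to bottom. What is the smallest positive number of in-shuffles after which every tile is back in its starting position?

3

The in-shuffle permutes the 6 positions with cycle lengths [3, 3].
Every tile is home exactly when every cycle has completed a whole number of laps, i.e. after lcm(3) = 3 in-shuffles.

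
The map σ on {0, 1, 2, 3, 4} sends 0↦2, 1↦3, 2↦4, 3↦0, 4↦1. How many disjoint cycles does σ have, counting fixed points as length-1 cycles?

1

Cycle decomposition: (0 2 4 1 3).
1 cycle.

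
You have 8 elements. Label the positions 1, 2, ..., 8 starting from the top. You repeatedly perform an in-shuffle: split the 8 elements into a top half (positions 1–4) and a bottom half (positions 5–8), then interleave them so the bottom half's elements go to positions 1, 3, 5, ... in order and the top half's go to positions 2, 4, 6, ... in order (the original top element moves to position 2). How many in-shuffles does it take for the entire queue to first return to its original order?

6

The in-shuffle permutes the 8 positions with cycle lengths [2, 6].
Every element is home exactly when every cycle has completed a whole number of laps, i.e. after lcm(2, 6) = 6 in-shuffles.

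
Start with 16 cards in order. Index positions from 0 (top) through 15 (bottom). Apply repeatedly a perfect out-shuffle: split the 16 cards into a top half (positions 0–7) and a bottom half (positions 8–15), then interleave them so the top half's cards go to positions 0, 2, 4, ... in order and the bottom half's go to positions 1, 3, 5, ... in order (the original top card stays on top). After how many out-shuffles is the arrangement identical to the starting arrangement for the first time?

4

The out-shuffle permutes the 16 positions with cycle lengths [1, 1, 2, 4, 4, 4].
Every card is home exactly when every cycle has completed a whole number of laps, i.e. after lcm(1, 2, 4) = 4 out-shuffles.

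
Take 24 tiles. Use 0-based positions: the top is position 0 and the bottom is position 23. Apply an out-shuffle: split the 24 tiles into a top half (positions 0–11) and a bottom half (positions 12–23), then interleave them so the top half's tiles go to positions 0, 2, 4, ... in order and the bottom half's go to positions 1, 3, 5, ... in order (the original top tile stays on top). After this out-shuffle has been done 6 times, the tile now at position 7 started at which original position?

17

Work backwards from position 7, undoing one out-shuffle at a time:
7 ← 15 ← 19 ← 21 ← 22 ← 11 ← 17
So the tile now at position 7 started at position 17.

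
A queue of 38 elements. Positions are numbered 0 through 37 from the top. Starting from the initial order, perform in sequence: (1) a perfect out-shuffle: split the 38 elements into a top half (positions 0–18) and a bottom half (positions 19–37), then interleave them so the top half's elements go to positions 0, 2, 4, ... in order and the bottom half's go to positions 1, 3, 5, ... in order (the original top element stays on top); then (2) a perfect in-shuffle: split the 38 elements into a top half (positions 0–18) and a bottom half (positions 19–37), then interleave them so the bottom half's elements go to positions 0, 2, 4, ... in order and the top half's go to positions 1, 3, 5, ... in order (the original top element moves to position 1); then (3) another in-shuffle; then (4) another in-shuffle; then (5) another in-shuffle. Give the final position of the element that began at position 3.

Track the element from position 3 forward through each operation:
  after op 1 (out-shuffle): 3 → 6
  after op 2 (in-shuffle): 6 → 13
  after op 3 (in-shuffle): 13 → 27
  after op 4 (in-shuffle): 27 → 16
  after op 5 (in-shuffle): 16 → 33

33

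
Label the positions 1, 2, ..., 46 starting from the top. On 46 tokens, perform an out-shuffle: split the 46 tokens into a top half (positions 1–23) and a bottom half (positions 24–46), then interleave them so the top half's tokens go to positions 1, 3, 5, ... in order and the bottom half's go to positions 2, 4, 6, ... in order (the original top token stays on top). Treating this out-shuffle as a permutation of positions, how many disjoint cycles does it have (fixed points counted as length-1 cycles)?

Trace each unvisited position around until it returns:
(1) (2 3 5 9 17 33 ... len 12) (4 7 13 25) (6 11 21 41 36 26) (8 15 29 12 23 45 ... len 12) (10 19 37 28) (16 31) (22 43 40 34) ... plus 1 more
9 cycles in total.

9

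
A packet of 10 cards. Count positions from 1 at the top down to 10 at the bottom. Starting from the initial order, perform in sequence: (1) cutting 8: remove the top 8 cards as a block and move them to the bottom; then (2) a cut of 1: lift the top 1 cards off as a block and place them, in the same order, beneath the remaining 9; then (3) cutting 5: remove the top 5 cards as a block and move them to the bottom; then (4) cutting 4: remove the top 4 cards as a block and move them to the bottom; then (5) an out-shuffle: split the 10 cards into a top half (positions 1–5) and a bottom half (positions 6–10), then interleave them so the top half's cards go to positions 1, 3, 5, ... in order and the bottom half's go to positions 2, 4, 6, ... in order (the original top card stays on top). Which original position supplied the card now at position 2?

Undo the operations in reverse order, starting from position 2:
  undo op 5 (out-shuffle, from bottom half): 2 ← 6
  undo op 4 (cut 4): 6 ← 10
  undo op 3 (cut 5): 10 ← 5
  undo op 2 (cut 1): 5 ← 6
  undo op 1 (cut 8): 6 ← 4
So the card at position 2 came from original position 4.

4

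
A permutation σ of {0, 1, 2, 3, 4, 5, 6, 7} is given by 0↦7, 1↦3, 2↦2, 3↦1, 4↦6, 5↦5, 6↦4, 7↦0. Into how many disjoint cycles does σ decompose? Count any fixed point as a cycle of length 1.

5

Cycle decomposition: (0 7) (1 3) (2) (4 6) (5).
5 cycles.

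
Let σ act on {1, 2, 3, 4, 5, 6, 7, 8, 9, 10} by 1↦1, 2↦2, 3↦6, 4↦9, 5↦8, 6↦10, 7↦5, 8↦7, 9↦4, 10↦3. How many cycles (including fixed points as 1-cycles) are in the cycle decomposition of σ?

5

Cycle decomposition: (1) (2) (3 6 10) (4 9) (5 8 7).
5 cycles.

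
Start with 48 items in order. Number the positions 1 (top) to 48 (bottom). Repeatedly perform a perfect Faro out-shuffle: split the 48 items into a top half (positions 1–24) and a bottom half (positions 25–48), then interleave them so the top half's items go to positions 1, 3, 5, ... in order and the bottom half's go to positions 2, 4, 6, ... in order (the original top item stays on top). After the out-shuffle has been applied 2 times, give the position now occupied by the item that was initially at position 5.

Track the item's position through each out-shuffle:
5 → 9 → 17

17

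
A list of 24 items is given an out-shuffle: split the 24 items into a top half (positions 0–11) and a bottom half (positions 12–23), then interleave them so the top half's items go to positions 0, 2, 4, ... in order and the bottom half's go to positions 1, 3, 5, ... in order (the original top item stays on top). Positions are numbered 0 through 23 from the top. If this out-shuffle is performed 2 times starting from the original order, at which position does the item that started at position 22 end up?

Track the item's position through each out-shuffle:
22 → 21 → 19

19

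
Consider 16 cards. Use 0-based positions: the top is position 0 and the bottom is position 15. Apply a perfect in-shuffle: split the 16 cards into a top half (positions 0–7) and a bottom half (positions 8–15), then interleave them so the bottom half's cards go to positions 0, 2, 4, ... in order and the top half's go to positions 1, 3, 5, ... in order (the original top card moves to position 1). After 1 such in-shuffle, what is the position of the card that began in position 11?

Track the card's position through each in-shuffle:
11 → 6

6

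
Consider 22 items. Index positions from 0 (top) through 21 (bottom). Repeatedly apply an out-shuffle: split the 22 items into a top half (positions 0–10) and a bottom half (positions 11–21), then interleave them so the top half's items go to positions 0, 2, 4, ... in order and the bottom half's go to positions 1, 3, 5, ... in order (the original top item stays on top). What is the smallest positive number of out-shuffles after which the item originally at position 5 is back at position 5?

6

Follow position 5 under repeated out-shuffles:
5 → 10 → 20 → 19 → 17 → 13 → 5
It first returns after 6 out-shuffles.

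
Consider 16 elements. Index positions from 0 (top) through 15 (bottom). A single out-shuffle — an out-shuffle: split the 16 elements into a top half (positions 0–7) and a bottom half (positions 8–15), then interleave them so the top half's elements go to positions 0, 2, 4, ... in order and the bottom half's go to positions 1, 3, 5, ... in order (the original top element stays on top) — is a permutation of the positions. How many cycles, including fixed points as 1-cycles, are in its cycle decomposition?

6

Trace each unvisited position around until it returns:
(0) (1 2 4 8) (3 6 12 9) (5 10) (7 14 13 11) (15)
6 cycles in total.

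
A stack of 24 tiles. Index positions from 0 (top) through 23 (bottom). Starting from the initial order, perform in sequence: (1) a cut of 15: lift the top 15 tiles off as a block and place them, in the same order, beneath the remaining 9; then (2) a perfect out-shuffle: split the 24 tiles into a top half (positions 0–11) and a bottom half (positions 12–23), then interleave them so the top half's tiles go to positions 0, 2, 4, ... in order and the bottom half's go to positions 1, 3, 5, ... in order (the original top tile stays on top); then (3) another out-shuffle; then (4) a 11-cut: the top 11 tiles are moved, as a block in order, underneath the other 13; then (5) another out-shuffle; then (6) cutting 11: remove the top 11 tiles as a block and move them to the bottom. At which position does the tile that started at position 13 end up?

Track the tile from position 13 forward through each operation:
  after op 1 (cut 15): 13 → 22
  after op 2 (out-shuffle): 22 → 21
  after op 3 (out-shuffle): 21 → 19
  after op 4 (cut 11): 19 → 8
  after op 5 (out-shuffle): 8 → 16
  after op 6 (cut 11): 16 → 5

5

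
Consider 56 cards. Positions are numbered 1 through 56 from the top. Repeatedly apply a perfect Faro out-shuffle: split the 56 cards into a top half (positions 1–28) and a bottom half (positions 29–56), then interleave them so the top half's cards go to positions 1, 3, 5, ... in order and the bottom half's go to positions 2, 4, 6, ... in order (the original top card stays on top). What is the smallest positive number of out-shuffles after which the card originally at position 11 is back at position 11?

Follow position 11 under repeated out-shuffles:
11 → 21 → 41 → 26 → 51 → 46 → 36 → 16 → 31 → 6 → 11
It first returns after 10 out-shuffles.

10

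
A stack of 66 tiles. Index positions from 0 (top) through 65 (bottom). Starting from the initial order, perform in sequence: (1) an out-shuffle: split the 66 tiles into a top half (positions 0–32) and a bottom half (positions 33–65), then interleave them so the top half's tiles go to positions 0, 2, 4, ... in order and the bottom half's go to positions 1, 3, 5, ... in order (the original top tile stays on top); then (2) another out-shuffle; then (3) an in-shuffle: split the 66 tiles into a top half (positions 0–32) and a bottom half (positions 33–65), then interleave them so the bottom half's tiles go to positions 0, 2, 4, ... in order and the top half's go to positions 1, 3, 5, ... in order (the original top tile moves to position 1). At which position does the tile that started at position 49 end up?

3

Track the tile from position 49 forward through each operation:
  after op 1 (out-shuffle): 49 → 33
  after op 2 (out-shuffle): 33 → 1
  after op 3 (in-shuffle): 1 → 3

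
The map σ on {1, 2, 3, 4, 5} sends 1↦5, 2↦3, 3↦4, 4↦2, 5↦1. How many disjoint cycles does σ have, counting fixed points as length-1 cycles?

Cycle decomposition: (1 5) (2 3 4).
2 cycles.

2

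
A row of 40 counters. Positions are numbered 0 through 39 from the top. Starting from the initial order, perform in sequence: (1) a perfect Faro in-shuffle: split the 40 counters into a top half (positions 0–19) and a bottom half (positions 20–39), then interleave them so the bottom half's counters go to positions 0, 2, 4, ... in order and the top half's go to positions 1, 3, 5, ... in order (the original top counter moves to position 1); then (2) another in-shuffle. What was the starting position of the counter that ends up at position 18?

Undo the operations in reverse order, starting from position 18:
  undo op 2 (in-shuffle, from bottom half): 18 ← 29
  undo op 1 (in-shuffle, from top half): 29 ← 14
So the counter at position 18 came from original position 14.

14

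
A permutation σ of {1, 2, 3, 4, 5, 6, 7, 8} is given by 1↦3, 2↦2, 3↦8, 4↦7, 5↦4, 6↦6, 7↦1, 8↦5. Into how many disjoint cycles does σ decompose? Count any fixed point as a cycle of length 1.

Cycle decomposition: (1 3 8 5 4 7) (2) (6).
3 cycles.

3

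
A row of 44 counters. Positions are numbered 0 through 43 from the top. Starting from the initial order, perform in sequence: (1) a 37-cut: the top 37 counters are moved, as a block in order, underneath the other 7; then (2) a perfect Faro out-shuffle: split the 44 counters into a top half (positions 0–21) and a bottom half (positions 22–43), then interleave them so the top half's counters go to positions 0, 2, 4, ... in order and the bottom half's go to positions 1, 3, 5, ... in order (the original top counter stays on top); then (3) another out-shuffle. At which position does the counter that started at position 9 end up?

21

Track the counter from position 9 forward through each operation:
  after op 1 (cut 37): 9 → 16
  after op 2 (out-shuffle): 16 → 32
  after op 3 (out-shuffle): 32 → 21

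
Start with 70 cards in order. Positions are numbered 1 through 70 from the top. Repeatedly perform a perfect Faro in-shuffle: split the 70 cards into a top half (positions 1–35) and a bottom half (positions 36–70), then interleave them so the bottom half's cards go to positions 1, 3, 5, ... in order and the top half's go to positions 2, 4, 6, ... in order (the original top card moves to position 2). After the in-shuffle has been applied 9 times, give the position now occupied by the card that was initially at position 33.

Track the card's position through each in-shuffle:
33 → 66 → 61 → 51 → 31 → 62 → 53 → 35 → 70 → 69

69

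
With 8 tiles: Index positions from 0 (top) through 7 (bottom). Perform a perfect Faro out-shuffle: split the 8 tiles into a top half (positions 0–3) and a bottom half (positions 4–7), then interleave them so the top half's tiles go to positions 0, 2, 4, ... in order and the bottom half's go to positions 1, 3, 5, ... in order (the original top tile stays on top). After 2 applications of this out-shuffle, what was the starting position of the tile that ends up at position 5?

3

Work backwards from position 5, undoing one out-shuffle at a time:
5 ← 6 ← 3
So the tile now at position 5 started at position 3.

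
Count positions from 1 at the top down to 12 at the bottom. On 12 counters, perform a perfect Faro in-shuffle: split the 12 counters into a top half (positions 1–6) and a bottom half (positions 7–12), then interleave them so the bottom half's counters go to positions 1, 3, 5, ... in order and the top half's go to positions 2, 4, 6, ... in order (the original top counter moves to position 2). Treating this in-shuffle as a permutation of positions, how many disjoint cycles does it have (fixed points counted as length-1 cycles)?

1

Trace each unvisited position around until it returns:
(1 2 4 8 3 6 ... len 12)
1 cycle in total.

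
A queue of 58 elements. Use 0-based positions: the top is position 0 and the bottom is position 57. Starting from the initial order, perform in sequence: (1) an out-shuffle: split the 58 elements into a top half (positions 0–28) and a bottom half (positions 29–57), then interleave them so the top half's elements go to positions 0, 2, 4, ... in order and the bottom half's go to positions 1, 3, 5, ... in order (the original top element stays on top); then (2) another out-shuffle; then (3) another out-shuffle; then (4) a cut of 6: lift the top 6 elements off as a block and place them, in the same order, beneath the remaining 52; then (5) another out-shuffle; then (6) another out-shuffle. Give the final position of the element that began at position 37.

Track the element from position 37 forward through each operation:
  after op 1 (out-shuffle): 37 → 17
  after op 2 (out-shuffle): 17 → 34
  after op 3 (out-shuffle): 34 → 11
  after op 4 (cut 6): 11 → 5
  after op 5 (out-shuffle): 5 → 10
  after op 6 (out-shuffle): 10 → 20

20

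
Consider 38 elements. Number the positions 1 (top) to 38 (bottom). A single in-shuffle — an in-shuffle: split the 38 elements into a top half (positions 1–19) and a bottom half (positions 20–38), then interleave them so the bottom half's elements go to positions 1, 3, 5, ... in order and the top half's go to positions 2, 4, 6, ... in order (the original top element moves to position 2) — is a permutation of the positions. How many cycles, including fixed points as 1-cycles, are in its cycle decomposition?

Trace each unvisited position around until it returns:
(1 2 4 8 16 32 ... len 12) (3 6 12 24 9 18 ... len 12) (7 14 28 17 34 29 ... len 12) (13 26)
4 cycles in total.

4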